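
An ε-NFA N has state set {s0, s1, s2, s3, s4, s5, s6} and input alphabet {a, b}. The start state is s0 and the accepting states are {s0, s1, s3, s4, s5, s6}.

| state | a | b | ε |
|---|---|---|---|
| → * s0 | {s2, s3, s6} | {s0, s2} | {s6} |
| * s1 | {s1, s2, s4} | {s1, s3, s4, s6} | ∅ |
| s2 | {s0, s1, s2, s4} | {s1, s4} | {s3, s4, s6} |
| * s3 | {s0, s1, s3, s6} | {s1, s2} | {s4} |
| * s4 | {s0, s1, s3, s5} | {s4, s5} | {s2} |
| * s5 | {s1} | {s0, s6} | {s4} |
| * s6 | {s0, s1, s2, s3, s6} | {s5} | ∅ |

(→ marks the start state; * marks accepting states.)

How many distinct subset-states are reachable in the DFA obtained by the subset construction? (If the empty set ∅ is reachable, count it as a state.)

4

Start state of the DFA: {s0, s6} (ε-closure of the NFA start).
{s0, s6} --a--> {s0, s1, s2, s3, s4, s6}  [new]
{s0, s6} --b--> {s0, s2, s3, s4, s5, s6}  [new]
{s0, s1, s2, s3, s4, s6} --a--> {s0, s1, s2, s3, s4, s5, s6}  [new]
{s0, s1, s2, s3, s4, s6} --b--> {s0, s1, s2, s3, s4, s5, s6}  [seen]
{s0, s2, s3, s4, s5, s6} --a--> {s0, s1, s2, s3, s4, s5, s6}  [seen]
{s0, s2, s3, s4, s5, s6} --b--> {s0, s1, s2, s3, s4, s5, s6}  [seen]
{s0, s1, s2, s3, s4, s5, s6} --a--> {s0, s1, s2, s3, s4, s5, s6}  [seen]
{s0, s1, s2, s3, s4, s5, s6} --b--> {s0, s1, s2, s3, s4, s5, s6}  [seen]
Reachable DFA states: {s0, s6}, {s0, s1, s2, s3, s4, s6}, {s0, s2, s3, s4, s5, s6}, {s0, s1, s2, s3, s4, s5, s6}.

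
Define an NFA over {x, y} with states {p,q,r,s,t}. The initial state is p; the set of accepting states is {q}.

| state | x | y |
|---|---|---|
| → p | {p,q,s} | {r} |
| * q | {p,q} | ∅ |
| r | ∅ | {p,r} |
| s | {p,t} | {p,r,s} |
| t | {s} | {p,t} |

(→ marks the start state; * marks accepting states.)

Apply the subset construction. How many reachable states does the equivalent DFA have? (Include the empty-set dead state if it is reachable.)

8

Start state of the DFA: {p}.
{p} --x--> {p,q,s}  [new]
{p} --y--> {r}  [new]
{p,q,s} --x--> {p,q,s,t}  [new]
{p,q,s} --y--> {p,r,s}  [new]
{r} --x--> ∅  [new]
{r} --y--> {p,r}  [new]
{p,q,s,t} --x--> {p,q,s,t}  [seen]
{p,q,s,t} --y--> {p,r,s,t}  [new]
{p,r,s} --x--> {p,q,s,t}  [seen]
{p,r,s} --y--> {p,r,s}  [seen]
∅ --x--> ∅  [seen]
∅ --y--> ∅  [seen]
{p,r} --x--> {p,q,s}  [seen]
{p,r} --y--> {p,r}  [seen]
{p,r,s,t} --x--> {p,q,s,t}  [seen]
{p,r,s,t} --y--> {p,r,s,t}  [seen]
Reachable DFA states: {p}, {p,q,s}, {r}, {p,q,s,t}, {p,r,s}, ∅, {p,r}, {p,r,s,t}.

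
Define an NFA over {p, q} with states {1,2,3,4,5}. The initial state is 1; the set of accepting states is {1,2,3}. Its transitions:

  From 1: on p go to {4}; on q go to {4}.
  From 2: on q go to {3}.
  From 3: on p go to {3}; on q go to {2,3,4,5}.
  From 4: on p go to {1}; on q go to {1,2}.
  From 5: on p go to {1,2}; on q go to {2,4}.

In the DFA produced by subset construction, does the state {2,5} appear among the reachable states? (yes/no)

Start state of the DFA: {1}.
{1} --p--> {4}  [new]
{1} --q--> {4}  [seen]
{4} --p--> {1}  [seen]
{4} --q--> {1,2}  [new]
{1,2} --p--> {4}  [seen]
{1,2} --q--> {3,4}  [new]
{3,4} --p--> {1,3}  [new]
{3,4} --q--> {1,2,3,4,5}  [new]
{1,3} --p--> {3,4}  [seen]
{1,3} --q--> {2,3,4,5}  [new]
{1,2,3,4,5} --p--> {1,2,3,4}  [new]
{1,2,3,4,5} --q--> {1,2,3,4,5}  [seen]
{2,3,4,5} --p--> {1,2,3}  [new]
{2,3,4,5} --q--> {1,2,3,4,5}  [seen]
{1,2,3,4} --p--> {1,3,4}  [new]
{1,2,3,4} --q--> {1,2,3,4,5}  [seen]
{1,2,3} --p--> {3,4}  [seen]
{1,2,3} --q--> {2,3,4,5}  [seen]
{1,3,4} --p--> {1,3,4}  [seen]
{1,3,4} --q--> {1,2,3,4,5}  [seen]
Reachable DFA states: {1}, {4}, {1,2}, {3,4}, {1,3}, {1,2,3,4,5}, {2,3,4,5}, {1,2,3,4}, {1,2,3}, {1,3,4}.
{2,5} is not among them.

no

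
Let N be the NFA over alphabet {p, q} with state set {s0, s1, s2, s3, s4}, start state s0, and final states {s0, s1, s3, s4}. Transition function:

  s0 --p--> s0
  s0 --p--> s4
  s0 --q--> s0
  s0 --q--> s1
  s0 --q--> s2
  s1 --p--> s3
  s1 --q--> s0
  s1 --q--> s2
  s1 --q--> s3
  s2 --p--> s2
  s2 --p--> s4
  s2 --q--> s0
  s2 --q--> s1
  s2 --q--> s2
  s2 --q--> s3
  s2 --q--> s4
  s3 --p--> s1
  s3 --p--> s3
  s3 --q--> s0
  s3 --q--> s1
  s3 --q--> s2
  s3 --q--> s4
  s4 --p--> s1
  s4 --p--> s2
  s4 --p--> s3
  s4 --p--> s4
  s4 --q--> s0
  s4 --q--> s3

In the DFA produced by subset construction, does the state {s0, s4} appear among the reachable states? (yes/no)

yes

Start state of the DFA: {s0}.
{s0} --p--> {s0, s4}  [new]
{s0} --q--> {s0, s1, s2}  [new]
{s0, s4} --p--> {s0, s1, s2, s3, s4}  [new]
{s0, s4} --q--> {s0, s1, s2, s3}  [new]
{s0, s1, s2} --p--> {s0, s2, s3, s4}  [new]
{s0, s1, s2} --q--> {s0, s1, s2, s3, s4}  [seen]
{s0, s1, s2, s3, s4} --p--> {s0, s1, s2, s3, s4}  [seen]
{s0, s1, s2, s3, s4} --q--> {s0, s1, s2, s3, s4}  [seen]
{s0, s1, s2, s3} --p--> {s0, s1, s2, s3, s4}  [seen]
{s0, s1, s2, s3} --q--> {s0, s1, s2, s3, s4}  [seen]
{s0, s2, s3, s4} --p--> {s0, s1, s2, s3, s4}  [seen]
{s0, s2, s3, s4} --q--> {s0, s1, s2, s3, s4}  [seen]
Reachable DFA states: {s0}, {s0, s4}, {s0, s1, s2}, {s0, s1, s2, s3, s4}, {s0, s1, s2, s3}, {s0, s2, s3, s4}.
{s0, s4} is among them.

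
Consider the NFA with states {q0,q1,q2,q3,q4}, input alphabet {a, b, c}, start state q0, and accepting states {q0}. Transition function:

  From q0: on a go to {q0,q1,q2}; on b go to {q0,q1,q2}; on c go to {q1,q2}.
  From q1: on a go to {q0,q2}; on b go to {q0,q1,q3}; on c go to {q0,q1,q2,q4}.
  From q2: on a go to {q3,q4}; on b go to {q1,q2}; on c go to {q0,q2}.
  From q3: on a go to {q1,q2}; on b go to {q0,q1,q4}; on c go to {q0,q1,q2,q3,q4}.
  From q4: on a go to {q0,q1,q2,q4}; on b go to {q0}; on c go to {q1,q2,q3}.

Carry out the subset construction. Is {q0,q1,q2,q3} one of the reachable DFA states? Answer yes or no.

yes

Start state of the DFA: {q0}.
{q0} --a--> {q0,q1,q2}  [new]
{q0} --b--> {q0,q1,q2}  [seen]
{q0} --c--> {q1,q2}  [new]
{q0,q1,q2} --a--> {q0,q1,q2,q3,q4}  [new]
{q0,q1,q2} --b--> {q0,q1,q2,q3}  [new]
{q0,q1,q2} --c--> {q0,q1,q2,q4}  [new]
{q1,q2} --a--> {q0,q2,q3,q4}  [new]
{q1,q2} --b--> {q0,q1,q2,q3}  [seen]
{q1,q2} --c--> {q0,q1,q2,q4}  [seen]
{q0,q1,q2,q3,q4} --a--> {q0,q1,q2,q3,q4}  [seen]
{q0,q1,q2,q3,q4} --b--> {q0,q1,q2,q3,q4}  [seen]
{q0,q1,q2,q3,q4} --c--> {q0,q1,q2,q3,q4}  [seen]
{q0,q1,q2,q3} --a--> {q0,q1,q2,q3,q4}  [seen]
{q0,q1,q2,q3} --b--> {q0,q1,q2,q3,q4}  [seen]
{q0,q1,q2,q3} --c--> {q0,q1,q2,q3,q4}  [seen]
{q0,q1,q2,q4} --a--> {q0,q1,q2,q3,q4}  [seen]
{q0,q1,q2,q4} --b--> {q0,q1,q2,q3}  [seen]
{q0,q1,q2,q4} --c--> {q0,q1,q2,q3,q4}  [seen]
{q0,q2,q3,q4} --a--> {q0,q1,q2,q3,q4}  [seen]
{q0,q2,q3,q4} --b--> {q0,q1,q2,q4}  [seen]
{q0,q2,q3,q4} --c--> {q0,q1,q2,q3,q4}  [seen]
Reachable DFA states: {q0}, {q0,q1,q2}, {q1,q2}, {q0,q1,q2,q3,q4}, {q0,q1,q2,q3}, {q0,q1,q2,q4}, {q0,q2,q3,q4}.
{q0,q1,q2,q3} is among them.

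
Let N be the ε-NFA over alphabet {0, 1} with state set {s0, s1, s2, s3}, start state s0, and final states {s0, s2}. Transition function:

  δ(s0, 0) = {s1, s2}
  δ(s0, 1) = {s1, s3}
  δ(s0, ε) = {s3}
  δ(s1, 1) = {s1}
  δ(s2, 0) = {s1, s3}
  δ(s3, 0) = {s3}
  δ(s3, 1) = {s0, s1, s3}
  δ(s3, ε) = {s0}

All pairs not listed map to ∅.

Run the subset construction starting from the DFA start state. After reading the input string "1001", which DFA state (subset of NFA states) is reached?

Start: {s0, s3}.
δ(s0,1) = {s1, s3}; δ(s3,1) = {s0, s1, s3}.
Union: {s0, s1, s3}.
After 1: {s0, s1, s3}.
δ(s0,0) = {s1, s2}; δ(s1,0) = ∅; δ(s3,0) = {s3}.
Union: {s1, s2, s3}.
ε-closure gives {s0, s1, s2, s3}.
After 0: {s0, s1, s2, s3}.
δ(s0,0) = {s1, s2}; δ(s1,0) = ∅; δ(s2,0) = {s1, s3}; δ(s3,0) = {s3}.
Union: {s1, s2, s3}.
ε-closure gives {s0, s1, s2, s3}.
After 0: {s0, s1, s2, s3}.
δ(s0,1) = {s1, s3}; δ(s1,1) = {s1}; δ(s2,1) = ∅; δ(s3,1) = {s0, s1, s3}.
Union: {s0, s1, s3}.
After 1: {s0, s1, s3}.

{s0, s1, s3}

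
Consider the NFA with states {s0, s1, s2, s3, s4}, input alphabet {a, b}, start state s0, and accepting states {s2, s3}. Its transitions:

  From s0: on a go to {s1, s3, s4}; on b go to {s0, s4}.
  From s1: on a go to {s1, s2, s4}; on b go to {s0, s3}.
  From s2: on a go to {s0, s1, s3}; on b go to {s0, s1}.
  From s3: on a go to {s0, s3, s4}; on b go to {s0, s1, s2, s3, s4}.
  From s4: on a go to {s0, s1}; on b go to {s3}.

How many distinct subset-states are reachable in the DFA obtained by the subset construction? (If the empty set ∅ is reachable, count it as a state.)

6

Start state of the DFA: {s0}.
{s0} --a--> {s1, s3, s4}  [new]
{s0} --b--> {s0, s4}  [new]
{s1, s3, s4} --a--> {s0, s1, s2, s3, s4}  [new]
{s1, s3, s4} --b--> {s0, s1, s2, s3, s4}  [seen]
{s0, s4} --a--> {s0, s1, s3, s4}  [new]
{s0, s4} --b--> {s0, s3, s4}  [new]
{s0, s1, s2, s3, s4} --a--> {s0, s1, s2, s3, s4}  [seen]
{s0, s1, s2, s3, s4} --b--> {s0, s1, s2, s3, s4}  [seen]
{s0, s1, s3, s4} --a--> {s0, s1, s2, s3, s4}  [seen]
{s0, s1, s3, s4} --b--> {s0, s1, s2, s3, s4}  [seen]
{s0, s3, s4} --a--> {s0, s1, s3, s4}  [seen]
{s0, s3, s4} --b--> {s0, s1, s2, s3, s4}  [seen]
Reachable DFA states: {s0}, {s1, s3, s4}, {s0, s4}, {s0, s1, s2, s3, s4}, {s0, s1, s3, s4}, {s0, s3, s4}.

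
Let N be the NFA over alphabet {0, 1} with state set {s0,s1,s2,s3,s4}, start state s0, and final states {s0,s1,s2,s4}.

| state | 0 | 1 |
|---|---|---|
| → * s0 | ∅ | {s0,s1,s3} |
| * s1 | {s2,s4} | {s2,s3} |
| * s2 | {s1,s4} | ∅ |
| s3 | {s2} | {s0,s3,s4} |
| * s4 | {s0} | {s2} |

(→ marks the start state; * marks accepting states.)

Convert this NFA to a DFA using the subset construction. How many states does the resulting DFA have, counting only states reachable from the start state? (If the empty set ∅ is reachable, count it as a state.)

15

Start state of the DFA: {s0}.
{s0} --0--> ∅  [new]
{s0} --1--> {s0,s1,s3}  [new]
∅ --0--> ∅  [seen]
∅ --1--> ∅  [seen]
{s0,s1,s3} --0--> {s2,s4}  [new]
{s0,s1,s3} --1--> {s0,s1,s2,s3,s4}  [new]
{s2,s4} --0--> {s0,s1,s4}  [new]
{s2,s4} --1--> {s2}  [new]
{s0,s1,s2,s3,s4} --0--> {s0,s1,s2,s4}  [new]
{s0,s1,s2,s3,s4} --1--> {s0,s1,s2,s3,s4}  [seen]
{s0,s1,s4} --0--> {s0,s2,s4}  [new]
{s0,s1,s4} --1--> {s0,s1,s2,s3}  [new]
{s2} --0--> {s1,s4}  [new]
{s2} --1--> ∅  [seen]
{s0,s1,s2,s4} --0--> {s0,s1,s2,s4}  [seen]
{s0,s1,s2,s4} --1--> {s0,s1,s2,s3}  [seen]
{s0,s2,s4} --0--> {s0,s1,s4}  [seen]
{s0,s2,s4} --1--> {s0,s1,s2,s3}  [seen]
{s0,s1,s2,s3} --0--> {s1,s2,s4}  [new]
{s0,s1,s2,s3} --1--> {s0,s1,s2,s3,s4}  [seen]
{s1,s4} --0--> {s0,s2,s4}  [seen]
{s1,s4} --1--> {s2,s3}  [new]
{s1,s2,s4} --0--> {s0,s1,s2,s4}  [seen]
{s1,s2,s4} --1--> {s2,s3}  [seen]
{s2,s3} --0--> {s1,s2,s4}  [seen]
{s2,s3} --1--> {s0,s3,s4}  [new]
{s0,s3,s4} --0--> {s0,s2}  [new]
{s0,s3,s4} --1--> {s0,s1,s2,s3,s4}  [seen]
{s0,s2} --0--> {s1,s4}  [seen]
{s0,s2} --1--> {s0,s1,s3}  [seen]
Reachable DFA states: {s0}, ∅, {s0,s1,s3}, {s2,s4}, {s0,s1,s2,s3,s4}, {s0,s1,s4}, {s2}, {s0,s1,s2,s4}, {s0,s2,s4}, {s0,s1,s2,s3}, {s1,s4}, {s1,s2,s4}, {s2,s3}, {s0,s3,s4}, {s0,s2}.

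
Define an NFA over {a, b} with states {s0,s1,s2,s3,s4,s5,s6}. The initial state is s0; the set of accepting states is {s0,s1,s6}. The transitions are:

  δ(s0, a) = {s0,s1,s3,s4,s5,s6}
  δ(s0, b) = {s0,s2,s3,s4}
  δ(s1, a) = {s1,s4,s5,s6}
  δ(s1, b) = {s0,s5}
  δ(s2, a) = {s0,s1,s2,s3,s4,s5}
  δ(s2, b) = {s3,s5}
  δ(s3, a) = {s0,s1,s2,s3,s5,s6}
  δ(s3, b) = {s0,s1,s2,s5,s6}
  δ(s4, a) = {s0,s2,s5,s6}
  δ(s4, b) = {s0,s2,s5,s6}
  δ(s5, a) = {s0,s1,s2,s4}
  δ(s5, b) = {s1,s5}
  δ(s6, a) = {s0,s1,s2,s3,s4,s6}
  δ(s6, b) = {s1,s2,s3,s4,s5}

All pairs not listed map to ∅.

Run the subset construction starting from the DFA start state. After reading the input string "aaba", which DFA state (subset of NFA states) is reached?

{s0,s1,s2,s3,s4,s5,s6}

Start: {s0}.
δ(s0,a) = {s0,s1,s3,s4,s5,s6}.
Union: {s0,s1,s3,s4,s5,s6}.
After a: {s0,s1,s3,s4,s5,s6}.
δ(s0,a) = {s0,s1,s3,s4,s5,s6}; δ(s1,a) = {s1,s4,s5,s6}; δ(s3,a) = {s0,s1,s2,s3,s5,s6}; δ(s4,a) = {s0,s2,s5,s6}; δ(s5,a) = {s0,s1,s2,s4}; δ(s6,a) = {s0,s1,s2,s3,s4,s6}.
Union: {s0,s1,s2,s3,s4,s5,s6}.
After a: {s0,s1,s2,s3,s4,s5,s6}.
δ(s0,b) = {s0,s2,s3,s4}; δ(s1,b) = {s0,s5}; δ(s2,b) = {s3,s5}; δ(s3,b) = {s0,s1,s2,s5,s6}; δ(s4,b) = {s0,s2,s5,s6}; δ(s5,b) = {s1,s5}; δ(s6,b) = {s1,s2,s3,s4,s5}.
Union: {s0,s1,s2,s3,s4,s5,s6}.
After b: {s0,s1,s2,s3,s4,s5,s6}.
δ(s0,a) = {s0,s1,s3,s4,s5,s6}; δ(s1,a) = {s1,s4,s5,s6}; δ(s2,a) = {s0,s1,s2,s3,s4,s5}; δ(s3,a) = {s0,s1,s2,s3,s5,s6}; δ(s4,a) = {s0,s2,s5,s6}; δ(s5,a) = {s0,s1,s2,s4}; δ(s6,a) = {s0,s1,s2,s3,s4,s6}.
Union: {s0,s1,s2,s3,s4,s5,s6}.
After a: {s0,s1,s2,s3,s4,s5,s6}.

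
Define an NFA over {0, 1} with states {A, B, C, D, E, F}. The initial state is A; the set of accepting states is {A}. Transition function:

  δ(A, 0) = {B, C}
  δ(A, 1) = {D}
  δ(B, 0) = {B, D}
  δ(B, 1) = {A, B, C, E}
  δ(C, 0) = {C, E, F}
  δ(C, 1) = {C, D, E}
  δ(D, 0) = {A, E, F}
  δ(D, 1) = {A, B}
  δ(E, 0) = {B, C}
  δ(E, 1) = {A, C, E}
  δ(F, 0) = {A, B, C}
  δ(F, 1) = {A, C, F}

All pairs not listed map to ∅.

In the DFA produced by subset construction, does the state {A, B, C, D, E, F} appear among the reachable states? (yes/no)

Start state of the DFA: {A}.
{A} --0--> {B, C}  [new]
{A} --1--> {D}  [new]
{B, C} --0--> {B, C, D, E, F}  [new]
{B, C} --1--> {A, B, C, D, E}  [new]
{D} --0--> {A, E, F}  [new]
{D} --1--> {A, B}  [new]
{B, C, D, E, F} --0--> {A, B, C, D, E, F}  [new]
{B, C, D, E, F} --1--> {A, B, C, D, E, F}  [seen]
{A, B, C, D, E} --0--> {A, B, C, D, E, F}  [seen]
{A, B, C, D, E} --1--> {A, B, C, D, E}  [seen]
{A, E, F} --0--> {A, B, C}  [new]
{A, E, F} --1--> {A, C, D, E, F}  [new]
{A, B} --0--> {B, C, D}  [new]
{A, B} --1--> {A, B, C, D, E}  [seen]
{A, B, C, D, E, F} --0--> {A, B, C, D, E, F}  [seen]
{A, B, C, D, E, F} --1--> {A, B, C, D, E, F}  [seen]
{A, B, C} --0--> {B, C, D, E, F}  [seen]
{A, B, C} --1--> {A, B, C, D, E}  [seen]
{A, C, D, E, F} --0--> {A, B, C, E, F}  [new]
{A, C, D, E, F} --1--> {A, B, C, D, E, F}  [seen]
{B, C, D} --0--> {A, B, C, D, E, F}  [seen]
{B, C, D} --1--> {A, B, C, D, E}  [seen]
{A, B, C, E, F} --0--> {A, B, C, D, E, F}  [seen]
{A, B, C, E, F} --1--> {A, B, C, D, E, F}  [seen]
Reachable DFA states: {A}, {B, C}, {D}, {B, C, D, E, F}, {A, B, C, D, E}, {A, E, F}, {A, B}, {A, B, C, D, E, F}, {A, B, C}, {A, C, D, E, F}, {B, C, D}, {A, B, C, E, F}.
{A, B, C, D, E, F} is among them.

yes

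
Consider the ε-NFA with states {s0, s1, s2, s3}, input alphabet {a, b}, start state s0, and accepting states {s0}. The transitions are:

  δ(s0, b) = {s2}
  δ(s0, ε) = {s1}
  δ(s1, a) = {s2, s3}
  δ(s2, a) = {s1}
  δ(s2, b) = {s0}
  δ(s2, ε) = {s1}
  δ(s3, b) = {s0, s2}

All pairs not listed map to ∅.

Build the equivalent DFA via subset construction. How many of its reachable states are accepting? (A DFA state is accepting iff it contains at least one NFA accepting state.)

Start state of the DFA: {s0, s1} (ε-closure of the NFA start).
{s0, s1} --a--> {s1, s2, s3}  [new]
{s0, s1} --b--> {s1, s2}  [new]
{s1, s2, s3} --a--> {s1, s2, s3}  [seen]
{s1, s2, s3} --b--> {s0, s1, s2}  [new]
{s1, s2} --a--> {s1, s2, s3}  [seen]
{s1, s2} --b--> {s0, s1}  [seen]
{s0, s1, s2} --a--> {s1, s2, s3}  [seen]
{s0, s1, s2} --b--> {s0, s1, s2}  [seen]
Reachable DFA states: {s0, s1}, {s1, s2, s3}, {s1, s2}, {s0, s1, s2}.
Accepting DFA states (contain an NFA accepting state): {s0, s1}, {s0, s1, s2}.

2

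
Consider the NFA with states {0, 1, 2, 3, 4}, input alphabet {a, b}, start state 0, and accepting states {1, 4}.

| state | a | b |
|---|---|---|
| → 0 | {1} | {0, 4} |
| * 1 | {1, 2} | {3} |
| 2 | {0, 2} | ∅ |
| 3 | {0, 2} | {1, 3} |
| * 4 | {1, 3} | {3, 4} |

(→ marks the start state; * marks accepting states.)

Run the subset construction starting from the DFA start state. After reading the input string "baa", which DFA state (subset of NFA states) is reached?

Start: {0}.
δ(0,b) = {0, 4}.
Union: {0, 4}.
After b: {0, 4}.
δ(0,a) = {1}; δ(4,a) = {1, 3}.
Union: {1, 3}.
After a: {1, 3}.
δ(1,a) = {1, 2}; δ(3,a) = {0, 2}.
Union: {0, 1, 2}.
After a: {0, 1, 2}.

{0, 1, 2}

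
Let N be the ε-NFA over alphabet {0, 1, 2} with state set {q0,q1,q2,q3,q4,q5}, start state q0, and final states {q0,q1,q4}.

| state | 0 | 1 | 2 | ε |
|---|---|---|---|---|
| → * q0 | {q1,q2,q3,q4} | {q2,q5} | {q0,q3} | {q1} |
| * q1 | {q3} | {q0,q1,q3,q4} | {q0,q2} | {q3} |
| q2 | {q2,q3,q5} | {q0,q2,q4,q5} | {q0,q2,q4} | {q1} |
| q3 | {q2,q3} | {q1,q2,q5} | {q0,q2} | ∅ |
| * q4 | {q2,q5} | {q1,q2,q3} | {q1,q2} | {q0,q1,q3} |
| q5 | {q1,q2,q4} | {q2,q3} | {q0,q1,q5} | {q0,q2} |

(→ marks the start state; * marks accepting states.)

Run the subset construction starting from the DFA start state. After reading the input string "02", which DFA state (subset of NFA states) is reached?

Start: {q0,q1,q3}.
δ(q0,0) = {q1,q2,q3,q4}; δ(q1,0) = {q3}; δ(q3,0) = {q2,q3}.
Union: {q1,q2,q3,q4}.
ε-closure gives {q0,q1,q2,q3,q4}.
After 0: {q0,q1,q2,q3,q4}.
δ(q0,2) = {q0,q3}; δ(q1,2) = {q0,q2}; δ(q2,2) = {q0,q2,q4}; δ(q3,2) = {q0,q2}; δ(q4,2) = {q1,q2}.
Union: {q0,q1,q2,q3,q4}.
After 2: {q0,q1,q2,q3,q4}.

{q0,q1,q2,q3,q4}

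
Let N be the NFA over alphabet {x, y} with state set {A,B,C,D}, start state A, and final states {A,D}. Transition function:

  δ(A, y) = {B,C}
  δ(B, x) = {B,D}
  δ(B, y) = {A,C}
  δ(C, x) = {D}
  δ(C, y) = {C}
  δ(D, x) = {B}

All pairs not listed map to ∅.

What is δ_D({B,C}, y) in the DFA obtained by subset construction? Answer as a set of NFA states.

δ(B,y) = {A,C}; δ(C,y) = {C}.
Union: {A,C}.

{A,C}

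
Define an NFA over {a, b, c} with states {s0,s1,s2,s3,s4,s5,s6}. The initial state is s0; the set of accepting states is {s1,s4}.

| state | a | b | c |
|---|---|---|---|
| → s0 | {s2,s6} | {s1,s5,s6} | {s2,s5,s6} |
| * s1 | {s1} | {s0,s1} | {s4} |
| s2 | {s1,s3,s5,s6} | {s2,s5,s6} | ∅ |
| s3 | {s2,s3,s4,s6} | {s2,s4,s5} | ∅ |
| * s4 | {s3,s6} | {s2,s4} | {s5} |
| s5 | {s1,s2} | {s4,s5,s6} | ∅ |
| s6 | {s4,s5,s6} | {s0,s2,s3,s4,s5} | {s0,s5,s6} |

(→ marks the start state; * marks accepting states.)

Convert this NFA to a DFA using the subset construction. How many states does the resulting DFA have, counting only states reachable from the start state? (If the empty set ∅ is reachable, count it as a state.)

Start state of the DFA: {s0}.
{s0} --a--> {s2,s6}  [new]
{s0} --b--> {s1,s5,s6}  [new]
{s0} --c--> {s2,s5,s6}  [new]
{s2,s6} --a--> {s1,s3,s4,s5,s6}  [new]
{s2,s6} --b--> {s0,s2,s3,s4,s5,s6}  [new]
{s2,s6} --c--> {s0,s5,s6}  [new]
{s1,s5,s6} --a--> {s1,s2,s4,s5,s6}  [new]
{s1,s5,s6} --b--> {s0,s1,s2,s3,s4,s5,s6}  [new]
{s1,s5,s6} --c--> {s0,s4,s5,s6}  [new]
{s2,s5,s6} --a--> {s1,s2,s3,s4,s5,s6}  [new]
{s2,s5,s6} --b--> {s0,s2,s3,s4,s5,s6}  [seen]
{s2,s5,s6} --c--> {s0,s5,s6}  [seen]
{s1,s3,s4,s5,s6} --a--> {s1,s2,s3,s4,s5,s6}  [seen]
{s1,s3,s4,s5,s6} --b--> {s0,s1,s2,s3,s4,s5,s6}  [seen]
{s1,s3,s4,s5,s6} --c--> {s0,s4,s5,s6}  [seen]
{s0,s2,s3,s4,s5,s6} --a--> {s1,s2,s3,s4,s5,s6}  [seen]
{s0,s2,s3,s4,s5,s6} --b--> {s0,s1,s2,s3,s4,s5,s6}  [seen]
{s0,s2,s3,s4,s5,s6} --c--> {s0,s2,s5,s6}  [new]
{s0,s5,s6} --a--> {s1,s2,s4,s5,s6}  [seen]
{s0,s5,s6} --b--> {s0,s1,s2,s3,s4,s5,s6}  [seen]
{s0,s5,s6} --c--> {s0,s2,s5,s6}  [seen]
{s1,s2,s4,s5,s6} --a--> {s1,s2,s3,s4,s5,s6}  [seen]
{s1,s2,s4,s5,s6} --b--> {s0,s1,s2,s3,s4,s5,s6}  [seen]
{s1,s2,s4,s5,s6} --c--> {s0,s4,s5,s6}  [seen]
{s0,s1,s2,s3,s4,s5,s6} --a--> {s1,s2,s3,s4,s5,s6}  [seen]
{s0,s1,s2,s3,s4,s5,s6} --b--> {s0,s1,s2,s3,s4,s5,s6}  [seen]
{s0,s1,s2,s3,s4,s5,s6} --c--> {s0,s2,s4,s5,s6}  [new]
{s0,s4,s5,s6} --a--> {s1,s2,s3,s4,s5,s6}  [seen]
{s0,s4,s5,s6} --b--> {s0,s1,s2,s3,s4,s5,s6}  [seen]
{s0,s4,s5,s6} --c--> {s0,s2,s5,s6}  [seen]
{s1,s2,s3,s4,s5,s6} --a--> {s1,s2,s3,s4,s5,s6}  [seen]
{s1,s2,s3,s4,s5,s6} --b--> {s0,s1,s2,s3,s4,s5,s6}  [seen]
{s1,s2,s3,s4,s5,s6} --c--> {s0,s4,s5,s6}  [seen]
{s0,s2,s5,s6} --a--> {s1,s2,s3,s4,s5,s6}  [seen]
{s0,s2,s5,s6} --b--> {s0,s1,s2,s3,s4,s5,s6}  [seen]
{s0,s2,s5,s6} --c--> {s0,s2,s5,s6}  [seen]
{s0,s2,s4,s5,s6} --a--> {s1,s2,s3,s4,s5,s6}  [seen]
{s0,s2,s4,s5,s6} --b--> {s0,s1,s2,s3,s4,s5,s6}  [seen]
{s0,s2,s4,s5,s6} --c--> {s0,s2,s5,s6}  [seen]
Reachable DFA states: {s0}, {s2,s6}, {s1,s5,s6}, {s2,s5,s6}, {s1,s3,s4,s5,s6}, {s0,s2,s3,s4,s5,s6}, {s0,s5,s6}, {s1,s2,s4,s5,s6}, {s0,s1,s2,s3,s4,s5,s6}, {s0,s4,s5,s6}, {s1,s2,s3,s4,s5,s6}, {s0,s2,s5,s6}, {s0,s2,s4,s5,s6}.

13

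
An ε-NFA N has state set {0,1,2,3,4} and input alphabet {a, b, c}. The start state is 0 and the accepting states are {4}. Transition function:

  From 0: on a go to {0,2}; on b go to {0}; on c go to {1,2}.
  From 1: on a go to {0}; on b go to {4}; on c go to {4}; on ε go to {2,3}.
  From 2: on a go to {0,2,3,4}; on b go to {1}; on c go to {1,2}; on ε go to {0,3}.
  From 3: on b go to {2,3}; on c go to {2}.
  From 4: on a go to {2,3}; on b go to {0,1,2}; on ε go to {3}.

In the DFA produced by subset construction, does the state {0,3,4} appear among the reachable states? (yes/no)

Start state of the DFA: {0} (ε-closure of the NFA start).
{0} --a--> {0,2,3}  [new]
{0} --b--> {0}  [seen]
{0} --c--> {0,1,2,3}  [new]
{0,2,3} --a--> {0,2,3,4}  [new]
{0,2,3} --b--> {0,1,2,3}  [seen]
{0,2,3} --c--> {0,1,2,3}  [seen]
{0,1,2,3} --a--> {0,2,3,4}  [seen]
{0,1,2,3} --b--> {0,1,2,3,4}  [new]
{0,1,2,3} --c--> {0,1,2,3,4}  [seen]
{0,2,3,4} --a--> {0,2,3,4}  [seen]
{0,2,3,4} --b--> {0,1,2,3}  [seen]
{0,2,3,4} --c--> {0,1,2,3}  [seen]
{0,1,2,3,4} --a--> {0,2,3,4}  [seen]
{0,1,2,3,4} --b--> {0,1,2,3,4}  [seen]
{0,1,2,3,4} --c--> {0,1,2,3,4}  [seen]
Reachable DFA states: {0}, {0,2,3}, {0,1,2,3}, {0,2,3,4}, {0,1,2,3,4}.
{0,3,4} is not among them.

no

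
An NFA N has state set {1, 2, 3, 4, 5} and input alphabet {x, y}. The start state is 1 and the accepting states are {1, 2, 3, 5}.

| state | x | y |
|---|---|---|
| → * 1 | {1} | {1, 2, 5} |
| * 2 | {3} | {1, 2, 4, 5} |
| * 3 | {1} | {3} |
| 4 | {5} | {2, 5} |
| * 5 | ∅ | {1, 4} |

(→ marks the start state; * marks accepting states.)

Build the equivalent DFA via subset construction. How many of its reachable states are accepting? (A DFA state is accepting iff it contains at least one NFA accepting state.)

Start state of the DFA: {1}.
{1} --x--> {1}  [seen]
{1} --y--> {1, 2, 5}  [new]
{1, 2, 5} --x--> {1, 3}  [new]
{1, 2, 5} --y--> {1, 2, 4, 5}  [new]
{1, 3} --x--> {1}  [seen]
{1, 3} --y--> {1, 2, 3, 5}  [new]
{1, 2, 4, 5} --x--> {1, 3, 5}  [new]
{1, 2, 4, 5} --y--> {1, 2, 4, 5}  [seen]
{1, 2, 3, 5} --x--> {1, 3}  [seen]
{1, 2, 3, 5} --y--> {1, 2, 3, 4, 5}  [new]
{1, 3, 5} --x--> {1}  [seen]
{1, 3, 5} --y--> {1, 2, 3, 4, 5}  [seen]
{1, 2, 3, 4, 5} --x--> {1, 3, 5}  [seen]
{1, 2, 3, 4, 5} --y--> {1, 2, 3, 4, 5}  [seen]
Reachable DFA states: {1}, {1, 2, 5}, {1, 3}, {1, 2, 4, 5}, {1, 2, 3, 5}, {1, 3, 5}, {1, 2, 3, 4, 5}.
Accepting DFA states (contain an NFA accepting state): {1}, {1, 2, 5}, {1, 3}, {1, 2, 4, 5}, {1, 2, 3, 5}, {1, 3, 5}, {1, 2, 3, 4, 5}.

7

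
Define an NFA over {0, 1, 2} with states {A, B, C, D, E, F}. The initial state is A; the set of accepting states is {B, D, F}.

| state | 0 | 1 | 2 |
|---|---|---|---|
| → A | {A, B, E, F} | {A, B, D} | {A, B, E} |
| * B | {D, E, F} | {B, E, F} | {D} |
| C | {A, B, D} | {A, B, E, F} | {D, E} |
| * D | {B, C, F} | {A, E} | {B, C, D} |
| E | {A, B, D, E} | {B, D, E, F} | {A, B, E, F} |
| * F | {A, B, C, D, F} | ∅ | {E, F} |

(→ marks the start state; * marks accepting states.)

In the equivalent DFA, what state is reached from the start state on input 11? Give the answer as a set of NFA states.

{A, B, D, E, F}

Start: {A}.
δ(A,1) = {A, B, D}.
Union: {A, B, D}.
After 1: {A, B, D}.
δ(A,1) = {A, B, D}; δ(B,1) = {B, E, F}; δ(D,1) = {A, E}.
Union: {A, B, D, E, F}.
After 1: {A, B, D, E, F}.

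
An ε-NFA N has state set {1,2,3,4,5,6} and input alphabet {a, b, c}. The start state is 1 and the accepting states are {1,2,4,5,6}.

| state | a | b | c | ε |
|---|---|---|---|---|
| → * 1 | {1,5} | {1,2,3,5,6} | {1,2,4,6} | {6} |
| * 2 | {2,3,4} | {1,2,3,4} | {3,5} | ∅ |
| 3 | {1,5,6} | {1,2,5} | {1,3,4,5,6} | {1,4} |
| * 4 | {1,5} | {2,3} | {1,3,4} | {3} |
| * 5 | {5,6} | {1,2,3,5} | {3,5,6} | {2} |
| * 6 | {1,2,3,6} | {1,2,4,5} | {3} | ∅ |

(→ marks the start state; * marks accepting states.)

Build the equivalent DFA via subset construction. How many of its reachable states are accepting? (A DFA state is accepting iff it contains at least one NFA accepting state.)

3

Start state of the DFA: {1,6} (ε-closure of the NFA start).
{1,6} --a--> {1,2,3,4,5,6}  [new]
{1,6} --b--> {1,2,3,4,5,6}  [seen]
{1,6} --c--> {1,2,3,4,6}  [new]
{1,2,3,4,5,6} --a--> {1,2,3,4,5,6}  [seen]
{1,2,3,4,5,6} --b--> {1,2,3,4,5,6}  [seen]
{1,2,3,4,5,6} --c--> {1,2,3,4,5,6}  [seen]
{1,2,3,4,6} --a--> {1,2,3,4,5,6}  [seen]
{1,2,3,4,6} --b--> {1,2,3,4,5,6}  [seen]
{1,2,3,4,6} --c--> {1,2,3,4,5,6}  [seen]
Reachable DFA states: {1,6}, {1,2,3,4,5,6}, {1,2,3,4,6}.
Accepting DFA states (contain an NFA accepting state): {1,6}, {1,2,3,4,5,6}, {1,2,3,4,6}.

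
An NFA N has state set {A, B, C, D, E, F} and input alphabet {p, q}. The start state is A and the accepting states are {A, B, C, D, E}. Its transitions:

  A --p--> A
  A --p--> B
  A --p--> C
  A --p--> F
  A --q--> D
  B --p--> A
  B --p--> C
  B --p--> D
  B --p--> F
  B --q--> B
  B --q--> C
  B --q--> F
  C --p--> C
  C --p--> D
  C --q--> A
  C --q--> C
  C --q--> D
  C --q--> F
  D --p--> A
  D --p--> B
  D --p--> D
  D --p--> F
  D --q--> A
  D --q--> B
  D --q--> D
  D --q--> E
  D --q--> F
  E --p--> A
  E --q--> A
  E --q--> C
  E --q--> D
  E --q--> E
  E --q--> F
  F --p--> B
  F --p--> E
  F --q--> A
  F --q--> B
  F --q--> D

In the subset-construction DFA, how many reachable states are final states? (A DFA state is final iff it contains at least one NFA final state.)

7

Start state of the DFA: {A}.
{A} --p--> {A, B, C, F}  [new]
{A} --q--> {D}  [new]
{A, B, C, F} --p--> {A, B, C, D, E, F}  [new]
{A, B, C, F} --q--> {A, B, C, D, F}  [new]
{D} --p--> {A, B, D, F}  [new]
{D} --q--> {A, B, D, E, F}  [new]
{A, B, C, D, E, F} --p--> {A, B, C, D, E, F}  [seen]
{A, B, C, D, E, F} --q--> {A, B, C, D, E, F}  [seen]
{A, B, C, D, F} --p--> {A, B, C, D, E, F}  [seen]
{A, B, C, D, F} --q--> {A, B, C, D, E, F}  [seen]
{A, B, D, F} --p--> {A, B, C, D, E, F}  [seen]
{A, B, D, F} --q--> {A, B, C, D, E, F}  [seen]
{A, B, D, E, F} --p--> {A, B, C, D, E, F}  [seen]
{A, B, D, E, F} --q--> {A, B, C, D, E, F}  [seen]
Reachable DFA states: {A}, {A, B, C, F}, {D}, {A, B, C, D, E, F}, {A, B, C, D, F}, {A, B, D, F}, {A, B, D, E, F}.
Accepting DFA states (contain an NFA accepting state): {A}, {A, B, C, F}, {D}, {A, B, C, D, E, F}, {A, B, C, D, F}, {A, B, D, F}, {A, B, D, E, F}.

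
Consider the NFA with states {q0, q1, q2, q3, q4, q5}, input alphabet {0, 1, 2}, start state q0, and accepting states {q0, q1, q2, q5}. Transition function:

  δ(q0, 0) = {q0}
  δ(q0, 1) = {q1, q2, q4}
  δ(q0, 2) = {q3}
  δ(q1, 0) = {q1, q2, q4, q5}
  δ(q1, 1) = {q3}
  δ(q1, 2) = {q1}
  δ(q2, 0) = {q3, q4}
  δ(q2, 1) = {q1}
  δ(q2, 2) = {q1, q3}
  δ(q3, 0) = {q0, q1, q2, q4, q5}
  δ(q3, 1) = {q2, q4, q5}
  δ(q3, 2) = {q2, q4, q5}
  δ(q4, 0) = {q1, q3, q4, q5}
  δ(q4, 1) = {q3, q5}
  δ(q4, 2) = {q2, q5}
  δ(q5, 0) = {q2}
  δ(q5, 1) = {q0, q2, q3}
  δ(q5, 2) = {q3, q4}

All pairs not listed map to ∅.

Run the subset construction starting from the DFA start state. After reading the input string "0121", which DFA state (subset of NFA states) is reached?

{q0, q1, q2, q3, q4, q5}

Start: {q0}.
δ(q0,0) = {q0}.
Union: {q0}.
After 0: {q0}.
δ(q0,1) = {q1, q2, q4}.
Union: {q1, q2, q4}.
After 1: {q1, q2, q4}.
δ(q1,2) = {q1}; δ(q2,2) = {q1, q3}; δ(q4,2) = {q2, q5}.
Union: {q1, q2, q3, q5}.
After 2: {q1, q2, q3, q5}.
δ(q1,1) = {q3}; δ(q2,1) = {q1}; δ(q3,1) = {q2, q4, q5}; δ(q5,1) = {q0, q2, q3}.
Union: {q0, q1, q2, q3, q4, q5}.
After 1: {q0, q1, q2, q3, q4, q5}.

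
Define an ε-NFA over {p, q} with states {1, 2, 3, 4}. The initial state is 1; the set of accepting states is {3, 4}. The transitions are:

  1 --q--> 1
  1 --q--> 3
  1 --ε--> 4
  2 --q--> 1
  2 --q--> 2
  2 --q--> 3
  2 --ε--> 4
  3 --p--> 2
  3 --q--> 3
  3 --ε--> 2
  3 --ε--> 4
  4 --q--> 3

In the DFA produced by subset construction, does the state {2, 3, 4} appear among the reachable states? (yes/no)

no

Start state of the DFA: {1, 4} (ε-closure of the NFA start).
{1, 4} --p--> ∅  [new]
{1, 4} --q--> {1, 2, 3, 4}  [new]
∅ --p--> ∅  [seen]
∅ --q--> ∅  [seen]
{1, 2, 3, 4} --p--> {2, 4}  [new]
{1, 2, 3, 4} --q--> {1, 2, 3, 4}  [seen]
{2, 4} --p--> ∅  [seen]
{2, 4} --q--> {1, 2, 3, 4}  [seen]
Reachable DFA states: {1, 4}, ∅, {1, 2, 3, 4}, {2, 4}.
{2, 3, 4} is not among them.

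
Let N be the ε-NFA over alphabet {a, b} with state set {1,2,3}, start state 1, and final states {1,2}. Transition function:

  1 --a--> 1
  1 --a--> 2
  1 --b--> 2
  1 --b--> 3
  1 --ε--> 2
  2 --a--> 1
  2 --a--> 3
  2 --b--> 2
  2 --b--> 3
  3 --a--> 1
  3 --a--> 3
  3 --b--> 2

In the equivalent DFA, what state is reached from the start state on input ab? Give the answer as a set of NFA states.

{2,3}

Start: {1,2}.
δ(1,a) = {1,2}; δ(2,a) = {1,3}.
Union: {1,2,3}.
After a: {1,2,3}.
δ(1,b) = {2,3}; δ(2,b) = {2,3}; δ(3,b) = {2}.
Union: {2,3}.
After b: {2,3}.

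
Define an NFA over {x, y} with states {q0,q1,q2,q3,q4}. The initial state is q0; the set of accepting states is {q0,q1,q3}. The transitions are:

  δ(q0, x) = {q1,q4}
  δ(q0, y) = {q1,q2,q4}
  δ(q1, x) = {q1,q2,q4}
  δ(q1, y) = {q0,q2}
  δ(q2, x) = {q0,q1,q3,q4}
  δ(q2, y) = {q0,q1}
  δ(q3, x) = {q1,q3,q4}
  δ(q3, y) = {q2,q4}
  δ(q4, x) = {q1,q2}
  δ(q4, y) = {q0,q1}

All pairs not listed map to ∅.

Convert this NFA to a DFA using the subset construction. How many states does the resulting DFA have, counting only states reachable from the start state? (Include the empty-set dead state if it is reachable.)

Start state of the DFA: {q0}.
{q0} --x--> {q1,q4}  [new]
{q0} --y--> {q1,q2,q4}  [new]
{q1,q4} --x--> {q1,q2,q4}  [seen]
{q1,q4} --y--> {q0,q1,q2}  [new]
{q1,q2,q4} --x--> {q0,q1,q2,q3,q4}  [new]
{q1,q2,q4} --y--> {q0,q1,q2}  [seen]
{q0,q1,q2} --x--> {q0,q1,q2,q3,q4}  [seen]
{q0,q1,q2} --y--> {q0,q1,q2,q4}  [new]
{q0,q1,q2,q3,q4} --x--> {q0,q1,q2,q3,q4}  [seen]
{q0,q1,q2,q3,q4} --y--> {q0,q1,q2,q4}  [seen]
{q0,q1,q2,q4} --x--> {q0,q1,q2,q3,q4}  [seen]
{q0,q1,q2,q4} --y--> {q0,q1,q2,q4}  [seen]
Reachable DFA states: {q0}, {q1,q4}, {q1,q2,q4}, {q0,q1,q2}, {q0,q1,q2,q3,q4}, {q0,q1,q2,q4}.

6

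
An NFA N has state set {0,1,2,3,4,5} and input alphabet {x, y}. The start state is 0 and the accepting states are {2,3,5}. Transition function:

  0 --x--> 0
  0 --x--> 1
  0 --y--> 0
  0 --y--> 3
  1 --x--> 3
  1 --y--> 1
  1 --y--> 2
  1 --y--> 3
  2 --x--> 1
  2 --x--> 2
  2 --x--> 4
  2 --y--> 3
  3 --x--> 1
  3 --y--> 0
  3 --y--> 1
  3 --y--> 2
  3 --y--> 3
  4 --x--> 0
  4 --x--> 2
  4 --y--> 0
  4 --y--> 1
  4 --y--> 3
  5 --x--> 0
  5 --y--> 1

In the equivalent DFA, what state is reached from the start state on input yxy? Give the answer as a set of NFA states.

{0,1,2,3}

Start: {0}.
δ(0,y) = {0,3}.
Union: {0,3}.
After y: {0,3}.
δ(0,x) = {0,1}; δ(3,x) = {1}.
Union: {0,1}.
After x: {0,1}.
δ(0,y) = {0,3}; δ(1,y) = {1,2,3}.
Union: {0,1,2,3}.
After y: {0,1,2,3}.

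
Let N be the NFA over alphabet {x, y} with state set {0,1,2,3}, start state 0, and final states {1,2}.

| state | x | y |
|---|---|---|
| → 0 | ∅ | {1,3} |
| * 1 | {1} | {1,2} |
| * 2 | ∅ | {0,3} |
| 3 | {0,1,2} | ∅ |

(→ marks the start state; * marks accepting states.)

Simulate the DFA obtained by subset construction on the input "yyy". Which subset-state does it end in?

Start: {0}.
δ(0,y) = {1,3}.
Union: {1,3}.
After y: {1,3}.
δ(1,y) = {1,2}; δ(3,y) = ∅.
Union: {1,2}.
After y: {1,2}.
δ(1,y) = {1,2}; δ(2,y) = {0,3}.
Union: {0,1,2,3}.
After y: {0,1,2,3}.

{0,1,2,3}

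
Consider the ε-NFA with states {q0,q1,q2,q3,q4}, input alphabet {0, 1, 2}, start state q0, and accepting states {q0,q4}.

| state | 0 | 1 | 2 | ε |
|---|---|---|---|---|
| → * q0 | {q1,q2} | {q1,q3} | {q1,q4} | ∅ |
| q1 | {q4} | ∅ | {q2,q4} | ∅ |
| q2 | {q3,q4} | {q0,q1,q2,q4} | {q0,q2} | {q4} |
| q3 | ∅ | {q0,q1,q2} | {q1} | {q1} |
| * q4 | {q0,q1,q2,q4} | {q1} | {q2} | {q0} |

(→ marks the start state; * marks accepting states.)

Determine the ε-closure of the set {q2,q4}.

Begin with {q2,q4}.
q4 →ε {q0}; add q0.
ε-closure = {q0,q2,q4}.

{q0,q2,q4}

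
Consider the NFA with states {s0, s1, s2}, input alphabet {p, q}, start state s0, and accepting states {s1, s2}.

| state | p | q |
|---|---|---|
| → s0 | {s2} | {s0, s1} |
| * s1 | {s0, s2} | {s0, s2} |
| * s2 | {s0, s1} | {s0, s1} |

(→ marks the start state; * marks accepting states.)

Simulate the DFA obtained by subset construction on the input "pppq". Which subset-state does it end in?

Start: {s0}.
δ(s0,p) = {s2}.
Union: {s2}.
After p: {s2}.
δ(s2,p) = {s0, s1}.
Union: {s0, s1}.
After p: {s0, s1}.
δ(s0,p) = {s2}; δ(s1,p) = {s0, s2}.
Union: {s0, s2}.
After p: {s0, s2}.
δ(s0,q) = {s0, s1}; δ(s2,q) = {s0, s1}.
Union: {s0, s1}.
After q: {s0, s1}.

{s0, s1}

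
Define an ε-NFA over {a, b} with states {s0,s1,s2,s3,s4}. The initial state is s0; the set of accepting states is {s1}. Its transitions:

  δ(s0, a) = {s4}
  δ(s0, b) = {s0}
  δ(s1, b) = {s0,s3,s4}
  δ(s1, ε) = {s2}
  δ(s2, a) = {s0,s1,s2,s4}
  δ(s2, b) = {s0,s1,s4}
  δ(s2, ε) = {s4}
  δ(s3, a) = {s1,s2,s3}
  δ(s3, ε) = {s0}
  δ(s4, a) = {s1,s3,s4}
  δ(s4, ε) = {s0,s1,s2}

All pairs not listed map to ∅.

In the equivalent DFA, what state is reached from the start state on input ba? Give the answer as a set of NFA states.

{s0,s1,s2,s4}

Start: {s0}.
δ(s0,b) = {s0}.
Union: {s0}.
After b: {s0}.
δ(s0,a) = {s4}.
Union: {s4}.
ε-closure gives {s0,s1,s2,s4}.
After a: {s0,s1,s2,s4}.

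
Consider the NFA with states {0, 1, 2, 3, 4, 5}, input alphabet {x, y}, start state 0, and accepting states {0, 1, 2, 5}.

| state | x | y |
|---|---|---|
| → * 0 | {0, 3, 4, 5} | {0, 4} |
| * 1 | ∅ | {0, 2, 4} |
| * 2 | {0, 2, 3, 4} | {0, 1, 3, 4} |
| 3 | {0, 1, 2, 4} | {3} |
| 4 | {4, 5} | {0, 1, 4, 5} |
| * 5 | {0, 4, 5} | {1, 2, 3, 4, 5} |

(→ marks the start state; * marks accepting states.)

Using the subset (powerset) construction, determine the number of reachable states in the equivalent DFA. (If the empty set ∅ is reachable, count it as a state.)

Start state of the DFA: {0}.
{0} --x--> {0, 3, 4, 5}  [new]
{0} --y--> {0, 4}  [new]
{0, 3, 4, 5} --x--> {0, 1, 2, 3, 4, 5}  [new]
{0, 3, 4, 5} --y--> {0, 1, 2, 3, 4, 5}  [seen]
{0, 4} --x--> {0, 3, 4, 5}  [seen]
{0, 4} --y--> {0, 1, 4, 5}  [new]
{0, 1, 2, 3, 4, 5} --x--> {0, 1, 2, 3, 4, 5}  [seen]
{0, 1, 2, 3, 4, 5} --y--> {0, 1, 2, 3, 4, 5}  [seen]
{0, 1, 4, 5} --x--> {0, 3, 4, 5}  [seen]
{0, 1, 4, 5} --y--> {0, 1, 2, 3, 4, 5}  [seen]
Reachable DFA states: {0}, {0, 3, 4, 5}, {0, 4}, {0, 1, 2, 3, 4, 5}, {0, 1, 4, 5}.

5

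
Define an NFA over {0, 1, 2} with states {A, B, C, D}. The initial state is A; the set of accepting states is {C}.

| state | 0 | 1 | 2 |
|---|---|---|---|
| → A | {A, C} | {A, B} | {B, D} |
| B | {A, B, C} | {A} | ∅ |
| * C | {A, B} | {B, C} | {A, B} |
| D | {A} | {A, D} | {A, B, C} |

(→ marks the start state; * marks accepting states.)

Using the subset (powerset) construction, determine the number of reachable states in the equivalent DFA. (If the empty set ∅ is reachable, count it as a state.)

Start state of the DFA: {A}.
{A} --0--> {A, C}  [new]
{A} --1--> {A, B}  [new]
{A} --2--> {B, D}  [new]
{A, C} --0--> {A, B, C}  [new]
{A, C} --1--> {A, B, C}  [seen]
{A, C} --2--> {A, B, D}  [new]
{A, B} --0--> {A, B, C}  [seen]
{A, B} --1--> {A, B}  [seen]
{A, B} --2--> {B, D}  [seen]
{B, D} --0--> {A, B, C}  [seen]
{B, D} --1--> {A, D}  [new]
{B, D} --2--> {A, B, C}  [seen]
{A, B, C} --0--> {A, B, C}  [seen]
{A, B, C} --1--> {A, B, C}  [seen]
{A, B, C} --2--> {A, B, D}  [seen]
{A, B, D} --0--> {A, B, C}  [seen]
{A, B, D} --1--> {A, B, D}  [seen]
{A, B, D} --2--> {A, B, C, D}  [new]
{A, D} --0--> {A, C}  [seen]
{A, D} --1--> {A, B, D}  [seen]
{A, D} --2--> {A, B, C, D}  [seen]
{A, B, C, D} --0--> {A, B, C}  [seen]
{A, B, C, D} --1--> {A, B, C, D}  [seen]
{A, B, C, D} --2--> {A, B, C, D}  [seen]
Reachable DFA states: {A}, {A, C}, {A, B}, {B, D}, {A, B, C}, {A, B, D}, {A, D}, {A, B, C, D}.

8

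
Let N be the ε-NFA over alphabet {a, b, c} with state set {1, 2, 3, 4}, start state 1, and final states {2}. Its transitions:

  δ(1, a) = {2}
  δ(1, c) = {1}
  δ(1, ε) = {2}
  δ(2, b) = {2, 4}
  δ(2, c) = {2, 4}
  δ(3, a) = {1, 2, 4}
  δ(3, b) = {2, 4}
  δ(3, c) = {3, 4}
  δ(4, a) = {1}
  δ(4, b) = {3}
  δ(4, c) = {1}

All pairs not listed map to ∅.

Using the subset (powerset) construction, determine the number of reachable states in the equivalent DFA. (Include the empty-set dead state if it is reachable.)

7

Start state of the DFA: {1, 2} (ε-closure of the NFA start).
{1, 2} --a--> {2}  [new]
{1, 2} --b--> {2, 4}  [new]
{1, 2} --c--> {1, 2, 4}  [new]
{2} --a--> ∅  [new]
{2} --b--> {2, 4}  [seen]
{2} --c--> {2, 4}  [seen]
{2, 4} --a--> {1, 2}  [seen]
{2, 4} --b--> {2, 3, 4}  [new]
{2, 4} --c--> {1, 2, 4}  [seen]
{1, 2, 4} --a--> {1, 2}  [seen]
{1, 2, 4} --b--> {2, 3, 4}  [seen]
{1, 2, 4} --c--> {1, 2, 4}  [seen]
∅ --a--> ∅  [seen]
∅ --b--> ∅  [seen]
∅ --c--> ∅  [seen]
{2, 3, 4} --a--> {1, 2, 4}  [seen]
{2, 3, 4} --b--> {2, 3, 4}  [seen]
{2, 3, 4} --c--> {1, 2, 3, 4}  [new]
{1, 2, 3, 4} --a--> {1, 2, 4}  [seen]
{1, 2, 3, 4} --b--> {2, 3, 4}  [seen]
{1, 2, 3, 4} --c--> {1, 2, 3, 4}  [seen]
Reachable DFA states: {1, 2}, {2}, {2, 4}, {1, 2, 4}, ∅, {2, 3, 4}, {1, 2, 3, 4}.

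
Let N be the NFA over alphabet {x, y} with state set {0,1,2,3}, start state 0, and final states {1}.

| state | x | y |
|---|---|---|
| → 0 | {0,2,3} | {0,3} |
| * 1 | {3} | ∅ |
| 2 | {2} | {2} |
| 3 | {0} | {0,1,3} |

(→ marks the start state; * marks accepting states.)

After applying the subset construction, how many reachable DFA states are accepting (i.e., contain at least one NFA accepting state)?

2

Start state of the DFA: {0}.
{0} --x--> {0,2,3}  [new]
{0} --y--> {0,3}  [new]
{0,2,3} --x--> {0,2,3}  [seen]
{0,2,3} --y--> {0,1,2,3}  [new]
{0,3} --x--> {0,2,3}  [seen]
{0,3} --y--> {0,1,3}  [new]
{0,1,2,3} --x--> {0,2,3}  [seen]
{0,1,2,3} --y--> {0,1,2,3}  [seen]
{0,1,3} --x--> {0,2,3}  [seen]
{0,1,3} --y--> {0,1,3}  [seen]
Reachable DFA states: {0}, {0,2,3}, {0,3}, {0,1,2,3}, {0,1,3}.
Accepting DFA states (contain an NFA accepting state): {0,1,2,3}, {0,1,3}.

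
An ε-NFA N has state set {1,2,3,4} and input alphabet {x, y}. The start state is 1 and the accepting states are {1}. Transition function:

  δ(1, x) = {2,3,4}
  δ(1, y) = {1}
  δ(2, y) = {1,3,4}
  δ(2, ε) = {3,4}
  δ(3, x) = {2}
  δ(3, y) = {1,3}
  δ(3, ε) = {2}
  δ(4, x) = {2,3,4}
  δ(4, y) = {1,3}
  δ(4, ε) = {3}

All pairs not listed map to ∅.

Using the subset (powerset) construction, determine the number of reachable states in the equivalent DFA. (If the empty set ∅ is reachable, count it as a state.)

3

Start state of the DFA: {1} (ε-closure of the NFA start).
{1} --x--> {2,3,4}  [new]
{1} --y--> {1}  [seen]
{2,3,4} --x--> {2,3,4}  [seen]
{2,3,4} --y--> {1,2,3,4}  [new]
{1,2,3,4} --x--> {2,3,4}  [seen]
{1,2,3,4} --y--> {1,2,3,4}  [seen]
Reachable DFA states: {1}, {2,3,4}, {1,2,3,4}.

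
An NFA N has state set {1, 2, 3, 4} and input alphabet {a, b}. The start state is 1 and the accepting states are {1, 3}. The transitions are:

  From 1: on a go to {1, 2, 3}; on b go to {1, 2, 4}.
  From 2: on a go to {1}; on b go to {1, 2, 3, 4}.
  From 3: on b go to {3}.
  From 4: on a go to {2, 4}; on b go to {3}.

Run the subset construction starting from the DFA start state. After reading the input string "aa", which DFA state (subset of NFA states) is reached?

{1, 2, 3}

Start: {1}.
δ(1,a) = {1, 2, 3}.
Union: {1, 2, 3}.
After a: {1, 2, 3}.
δ(1,a) = {1, 2, 3}; δ(2,a) = {1}; δ(3,a) = ∅.
Union: {1, 2, 3}.
After a: {1, 2, 3}.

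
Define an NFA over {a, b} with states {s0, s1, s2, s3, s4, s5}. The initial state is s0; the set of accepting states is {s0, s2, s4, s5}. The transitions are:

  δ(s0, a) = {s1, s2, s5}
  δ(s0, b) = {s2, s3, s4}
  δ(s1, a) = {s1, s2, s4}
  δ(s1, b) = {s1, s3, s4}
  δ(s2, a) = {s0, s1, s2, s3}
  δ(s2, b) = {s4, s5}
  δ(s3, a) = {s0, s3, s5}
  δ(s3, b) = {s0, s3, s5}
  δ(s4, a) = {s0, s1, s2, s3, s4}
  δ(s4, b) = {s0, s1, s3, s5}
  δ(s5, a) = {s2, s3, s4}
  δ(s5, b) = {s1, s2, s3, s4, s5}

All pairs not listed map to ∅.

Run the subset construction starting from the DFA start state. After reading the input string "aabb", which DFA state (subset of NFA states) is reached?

{s0, s1, s2, s3, s4, s5}

Start: {s0}.
δ(s0,a) = {s1, s2, s5}.
Union: {s1, s2, s5}.
After a: {s1, s2, s5}.
δ(s1,a) = {s1, s2, s4}; δ(s2,a) = {s0, s1, s2, s3}; δ(s5,a) = {s2, s3, s4}.
Union: {s0, s1, s2, s3, s4}.
After a: {s0, s1, s2, s3, s4}.
δ(s0,b) = {s2, s3, s4}; δ(s1,b) = {s1, s3, s4}; δ(s2,b) = {s4, s5}; δ(s3,b) = {s0, s3, s5}; δ(s4,b) = {s0, s1, s3, s5}.
Union: {s0, s1, s2, s3, s4, s5}.
After b: {s0, s1, s2, s3, s4, s5}.
δ(s0,b) = {s2, s3, s4}; δ(s1,b) = {s1, s3, s4}; δ(s2,b) = {s4, s5}; δ(s3,b) = {s0, s3, s5}; δ(s4,b) = {s0, s1, s3, s5}; δ(s5,b) = {s1, s2, s3, s4, s5}.
Union: {s0, s1, s2, s3, s4, s5}.
After b: {s0, s1, s2, s3, s4, s5}.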